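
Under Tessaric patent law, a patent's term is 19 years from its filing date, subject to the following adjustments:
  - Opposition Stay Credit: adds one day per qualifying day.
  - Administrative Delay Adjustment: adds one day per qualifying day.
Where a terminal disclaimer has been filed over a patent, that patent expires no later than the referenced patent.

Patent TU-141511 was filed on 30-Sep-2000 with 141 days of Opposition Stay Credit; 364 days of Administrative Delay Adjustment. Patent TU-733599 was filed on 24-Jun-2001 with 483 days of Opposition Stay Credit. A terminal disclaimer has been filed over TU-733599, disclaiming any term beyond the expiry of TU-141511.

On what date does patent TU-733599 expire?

2021-02-16

Natural term of TU-733599:
  Base: filing + 19 years → 24 June 2020.
  Opposition Stay Credit: +483 days → 20 October 2021.
Expiry of referenced patent TU-141511:
  Base: filing + 19 years → 30 September 2019.
  Opposition Stay Credit: +141 days → 18 February 2020.
  Administrative Delay Adjustment: +364 days → 16 February 2021.
Terminal disclaimer: TU-733599 expires on the earlier of 20 October 2021 and 16 February 2021.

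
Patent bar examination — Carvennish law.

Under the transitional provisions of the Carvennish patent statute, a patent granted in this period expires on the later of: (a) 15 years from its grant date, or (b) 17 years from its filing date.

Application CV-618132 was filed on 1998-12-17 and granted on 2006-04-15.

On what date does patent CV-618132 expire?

(a) grant + 15 years → 15 April 2021.
(b) filing + 17 years → 17 December 2015.
Later of the two: 15 April 2021.

April 15, 2021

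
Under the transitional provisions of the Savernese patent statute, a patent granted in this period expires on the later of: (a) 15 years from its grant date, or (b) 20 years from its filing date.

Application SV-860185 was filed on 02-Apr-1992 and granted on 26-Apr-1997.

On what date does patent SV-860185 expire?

(a) grant + 15 years → 26 April 2012.
(b) filing + 20 years → 2 April 2012.
Later of the two: 26 April 2012.

2012-04-26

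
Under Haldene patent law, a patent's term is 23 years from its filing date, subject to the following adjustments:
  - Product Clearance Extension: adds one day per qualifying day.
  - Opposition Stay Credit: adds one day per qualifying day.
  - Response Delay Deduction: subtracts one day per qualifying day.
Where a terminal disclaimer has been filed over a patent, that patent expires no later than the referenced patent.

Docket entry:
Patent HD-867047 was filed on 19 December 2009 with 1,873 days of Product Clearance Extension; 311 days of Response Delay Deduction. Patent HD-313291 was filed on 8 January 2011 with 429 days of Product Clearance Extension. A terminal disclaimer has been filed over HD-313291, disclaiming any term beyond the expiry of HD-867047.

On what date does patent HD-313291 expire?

Natural term of HD-313291:
  Base: filing + 23 years → 8 January 2034.
  Product Clearance Extension: +429 days → 13 March 2035.
Expiry of referenced patent HD-867047:
  Base: filing + 23 years → 19 December 2032.
  Product Clearance Extension: +1873 days → 4 February 2038.
  Response Delay Deduction: −311 days → 30 March 2037.
Terminal disclaimer: HD-313291 expires on the earlier of 13 March 2035 and 30 March 2037.

2035-03-13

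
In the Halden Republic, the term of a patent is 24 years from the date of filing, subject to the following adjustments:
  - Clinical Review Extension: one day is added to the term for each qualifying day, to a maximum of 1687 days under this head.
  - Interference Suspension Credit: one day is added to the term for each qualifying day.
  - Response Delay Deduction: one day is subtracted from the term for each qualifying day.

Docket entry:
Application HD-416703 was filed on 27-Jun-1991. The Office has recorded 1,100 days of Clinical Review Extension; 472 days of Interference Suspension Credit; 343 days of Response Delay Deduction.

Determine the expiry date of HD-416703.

November 7, 2018

Base term: filing date + 24 years → 27 June 2015.
Clinical Review Extension: 1100 days (within the 1687-day cap) → +1100 days → 1 July 2018.
Interference Suspension Credit: +472 days → 16 October 2019.
Response Delay Deduction: −343 days → 7 November 2018.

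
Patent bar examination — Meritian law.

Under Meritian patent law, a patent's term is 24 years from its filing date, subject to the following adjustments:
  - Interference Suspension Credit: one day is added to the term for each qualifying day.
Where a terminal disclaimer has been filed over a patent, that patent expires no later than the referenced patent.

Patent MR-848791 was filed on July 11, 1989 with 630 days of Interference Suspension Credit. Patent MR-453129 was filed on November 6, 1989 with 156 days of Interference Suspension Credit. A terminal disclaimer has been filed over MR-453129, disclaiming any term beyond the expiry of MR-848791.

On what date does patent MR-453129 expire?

April 11, 2014

Natural term of MR-453129:
  Base: filing + 24 years → 6 November 2013.
  Interference Suspension Credit: +156 days → 11 April 2014.
Expiry of referenced patent MR-848791:
  Base: filing + 24 years → 11 July 2013.
  Interference Suspension Credit: +630 days → 2 April 2015.
Terminal disclaimer: MR-453129 expires on the earlier of 11 April 2014 and 2 April 2015.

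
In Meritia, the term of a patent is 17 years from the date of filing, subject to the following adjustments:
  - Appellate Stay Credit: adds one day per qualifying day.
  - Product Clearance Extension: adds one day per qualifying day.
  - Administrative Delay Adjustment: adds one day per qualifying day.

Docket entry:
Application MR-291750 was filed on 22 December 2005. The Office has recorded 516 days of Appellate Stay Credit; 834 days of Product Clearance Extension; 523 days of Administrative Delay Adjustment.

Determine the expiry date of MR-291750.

Base term: filing date + 17 years → 22 December 2022.
Appellate Stay Credit: +516 days → 21 May 2024.
Product Clearance Extension: +834 days → 2 September 2026.
Administrative Delay Adjustment: +523 days → 7 February 2028.

2028-02-07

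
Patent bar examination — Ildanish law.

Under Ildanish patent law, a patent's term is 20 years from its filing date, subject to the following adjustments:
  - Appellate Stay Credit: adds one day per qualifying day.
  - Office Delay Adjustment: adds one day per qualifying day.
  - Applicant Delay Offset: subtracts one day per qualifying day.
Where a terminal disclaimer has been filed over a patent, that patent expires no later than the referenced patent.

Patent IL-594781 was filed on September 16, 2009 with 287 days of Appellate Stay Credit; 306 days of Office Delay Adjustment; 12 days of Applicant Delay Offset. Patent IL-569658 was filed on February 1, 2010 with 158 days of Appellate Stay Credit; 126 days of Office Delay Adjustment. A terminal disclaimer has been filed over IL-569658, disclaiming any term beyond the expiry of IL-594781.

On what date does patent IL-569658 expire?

November 12, 2030

Natural term of IL-569658:
  Base: filing + 20 years → 1 February 2030.
  Appellate Stay Credit: +158 days → 9 July 2030.
  Office Delay Adjustment: +126 days → 12 November 2030.
Expiry of referenced patent IL-594781:
  Base: filing + 20 years → 16 September 2029.
  Appellate Stay Credit: +287 days → 30 June 2030.
  Office Delay Adjustment: +306 days → 2 May 2031.
  Applicant Delay Offset: −12 days → 20 April 2031.
Terminal disclaimer: IL-569658 expires on the earlier of 12 November 2030 and 20 April 2031.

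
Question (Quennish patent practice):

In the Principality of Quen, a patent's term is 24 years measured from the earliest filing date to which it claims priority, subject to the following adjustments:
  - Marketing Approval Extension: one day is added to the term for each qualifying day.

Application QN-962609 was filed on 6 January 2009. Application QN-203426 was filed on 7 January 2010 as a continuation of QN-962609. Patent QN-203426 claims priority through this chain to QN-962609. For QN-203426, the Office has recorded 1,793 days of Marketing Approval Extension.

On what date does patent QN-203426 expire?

Earliest priority filing: 6 January 2009.
Base term: 6 January 2009 + 24 years → 6 January 2033.
Marketing Approval Extension: +1793 days → 4 December 2037.

2037-12-04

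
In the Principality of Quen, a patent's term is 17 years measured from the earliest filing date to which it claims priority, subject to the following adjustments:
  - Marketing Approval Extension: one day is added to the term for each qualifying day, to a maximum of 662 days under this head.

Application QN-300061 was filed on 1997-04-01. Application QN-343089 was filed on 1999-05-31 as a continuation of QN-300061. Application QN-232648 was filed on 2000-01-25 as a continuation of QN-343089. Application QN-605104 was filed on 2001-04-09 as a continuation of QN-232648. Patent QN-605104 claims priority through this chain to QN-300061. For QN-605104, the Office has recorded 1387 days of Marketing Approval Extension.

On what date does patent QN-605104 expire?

January 23, 2016

Earliest priority filing: 1 April 1997.
Base term: 1 April 1997 + 17 years → 1 April 2014.
Marketing Approval Extension: 1387 days claimed exceeds the 662-day cap, so +662 days → 23 January 2016.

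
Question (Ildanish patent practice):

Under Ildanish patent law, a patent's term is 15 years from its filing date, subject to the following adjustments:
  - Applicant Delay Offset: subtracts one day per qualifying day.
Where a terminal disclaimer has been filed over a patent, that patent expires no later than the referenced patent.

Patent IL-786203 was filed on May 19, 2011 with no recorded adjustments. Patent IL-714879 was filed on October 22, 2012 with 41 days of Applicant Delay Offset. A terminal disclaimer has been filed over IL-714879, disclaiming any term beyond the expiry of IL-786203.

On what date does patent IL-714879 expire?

Natural term of IL-714879:
  Base: filing + 15 years → 22 October 2027.
  Applicant Delay Offset: −41 days → 11 September 2027.
Expiry of referenced patent IL-786203:
  Base: filing + 15 years → 19 May 2026.
Terminal disclaimer: IL-714879 expires on the earlier of 11 September 2027 and 19 May 2026.

2026-05-19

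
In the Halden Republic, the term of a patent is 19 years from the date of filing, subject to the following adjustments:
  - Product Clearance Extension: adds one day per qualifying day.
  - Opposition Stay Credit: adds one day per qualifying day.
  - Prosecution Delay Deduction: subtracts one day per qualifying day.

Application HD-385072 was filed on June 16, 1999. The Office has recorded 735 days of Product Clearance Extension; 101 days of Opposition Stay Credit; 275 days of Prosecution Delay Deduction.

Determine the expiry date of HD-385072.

2019-12-29

Base term: filing date + 19 years → 16 June 2018.
Product Clearance Extension: +735 days → 20 June 2020.
Opposition Stay Credit: +101 days → 29 September 2020.
Prosecution Delay Deduction: −275 days → 29 December 2019.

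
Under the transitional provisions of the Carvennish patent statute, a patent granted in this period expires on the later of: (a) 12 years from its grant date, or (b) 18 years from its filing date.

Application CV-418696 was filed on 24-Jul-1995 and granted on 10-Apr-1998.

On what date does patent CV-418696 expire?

July 24, 2013

(a) grant + 12 years → 10 April 2010.
(b) filing + 18 years → 24 July 2013.
Later of the two: 24 July 2013.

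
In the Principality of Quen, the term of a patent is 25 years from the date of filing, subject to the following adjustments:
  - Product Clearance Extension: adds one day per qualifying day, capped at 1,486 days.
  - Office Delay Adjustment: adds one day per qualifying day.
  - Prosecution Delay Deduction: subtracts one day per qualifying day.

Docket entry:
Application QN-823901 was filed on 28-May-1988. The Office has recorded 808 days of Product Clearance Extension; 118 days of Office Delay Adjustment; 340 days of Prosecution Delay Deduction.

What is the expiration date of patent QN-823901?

January 4, 2015

Base term: filing date + 25 years → 28 May 2013.
Product Clearance Extension: 808 days (within the 1486-day cap) → +808 days → 14 August 2015.
Office Delay Adjustment: +118 days → 10 December 2015.
Prosecution Delay Deduction: −340 days → 4 January 2015.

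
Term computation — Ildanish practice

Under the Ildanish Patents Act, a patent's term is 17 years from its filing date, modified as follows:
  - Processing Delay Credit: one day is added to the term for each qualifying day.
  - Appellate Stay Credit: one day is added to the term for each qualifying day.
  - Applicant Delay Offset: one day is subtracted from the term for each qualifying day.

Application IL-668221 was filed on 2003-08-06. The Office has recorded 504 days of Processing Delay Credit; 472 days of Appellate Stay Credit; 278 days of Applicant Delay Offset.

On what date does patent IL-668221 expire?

Base term: filing date + 17 years → 6 August 2020.
Processing Delay Credit: +504 days → 23 December 2021.
Appellate Stay Credit: +472 days → 9 April 2023.
Applicant Delay Offset: −278 days → 5 July 2022.

2022-07-05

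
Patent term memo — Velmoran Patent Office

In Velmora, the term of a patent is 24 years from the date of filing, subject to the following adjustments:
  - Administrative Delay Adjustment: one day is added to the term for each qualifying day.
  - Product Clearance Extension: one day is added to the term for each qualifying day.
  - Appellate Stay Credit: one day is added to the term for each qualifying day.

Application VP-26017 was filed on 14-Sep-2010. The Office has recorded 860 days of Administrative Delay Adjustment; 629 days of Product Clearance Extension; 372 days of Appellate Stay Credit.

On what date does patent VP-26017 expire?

2039-10-19

Base term: filing date + 24 years → 14 September 2034.
Administrative Delay Adjustment: +860 days → 21 January 2037.
Product Clearance Extension: +629 days → 12 October 2038.
Appellate Stay Credit: +372 days → 19 October 2039.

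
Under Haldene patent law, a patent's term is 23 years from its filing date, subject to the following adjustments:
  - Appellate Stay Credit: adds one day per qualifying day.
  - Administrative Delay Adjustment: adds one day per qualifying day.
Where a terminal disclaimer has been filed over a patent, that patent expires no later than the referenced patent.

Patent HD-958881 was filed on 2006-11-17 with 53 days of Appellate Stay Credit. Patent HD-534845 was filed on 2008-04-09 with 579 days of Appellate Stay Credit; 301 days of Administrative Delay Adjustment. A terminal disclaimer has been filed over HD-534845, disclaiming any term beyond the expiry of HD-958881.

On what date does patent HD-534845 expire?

January 9, 2030

Natural term of HD-534845:
  Base: filing + 23 years → 9 April 2031.
  Appellate Stay Credit: +579 days → 8 November 2032.
  Administrative Delay Adjustment: +301 days → 5 September 2033.
Expiry of referenced patent HD-958881:
  Base: filing + 23 years → 17 November 2029.
  Appellate Stay Credit: +53 days → 9 January 2030.
Terminal disclaimer: HD-534845 expires on the earlier of 5 September 2033 and 9 January 2030.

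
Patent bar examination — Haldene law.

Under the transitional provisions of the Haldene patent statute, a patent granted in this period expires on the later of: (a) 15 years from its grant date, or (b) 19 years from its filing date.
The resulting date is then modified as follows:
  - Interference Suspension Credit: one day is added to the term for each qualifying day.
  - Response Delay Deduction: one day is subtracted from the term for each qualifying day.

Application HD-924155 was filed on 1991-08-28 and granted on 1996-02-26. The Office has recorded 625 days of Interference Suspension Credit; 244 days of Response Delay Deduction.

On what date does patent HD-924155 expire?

2012-03-13

(a) grant + 15 years → 26 February 2011.
(b) filing + 19 years → 28 August 2010.
Later of the two: 26 February 2011.
Interference Suspension Credit: +625 days → 12 November 2012.
Response Delay Deduction: −244 days → 13 March 2012.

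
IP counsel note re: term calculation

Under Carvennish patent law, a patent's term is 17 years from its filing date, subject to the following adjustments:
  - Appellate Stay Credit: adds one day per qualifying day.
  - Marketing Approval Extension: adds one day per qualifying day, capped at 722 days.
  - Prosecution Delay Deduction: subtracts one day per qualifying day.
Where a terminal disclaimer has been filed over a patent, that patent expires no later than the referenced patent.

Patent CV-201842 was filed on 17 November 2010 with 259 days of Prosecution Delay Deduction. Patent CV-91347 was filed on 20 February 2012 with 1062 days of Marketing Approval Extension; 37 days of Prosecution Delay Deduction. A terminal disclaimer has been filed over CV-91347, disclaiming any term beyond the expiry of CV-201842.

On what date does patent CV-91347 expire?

2027-03-03

Natural term of CV-91347:
  Base: filing + 17 years → 20 February 2029.
  Marketing Approval Extension: 1062 days claimed exceeds the 722-day cap, so +722 days → 12 February 2031.
  Prosecution Delay Deduction: −37 days → 6 January 2031.
Expiry of referenced patent CV-201842:
  Base: filing + 17 years → 17 November 2027.
  Prosecution Delay Deduction: −259 days → 3 March 2027.
Terminal disclaimer: CV-91347 expires on the earlier of 6 January 2031 and 3 March 2027.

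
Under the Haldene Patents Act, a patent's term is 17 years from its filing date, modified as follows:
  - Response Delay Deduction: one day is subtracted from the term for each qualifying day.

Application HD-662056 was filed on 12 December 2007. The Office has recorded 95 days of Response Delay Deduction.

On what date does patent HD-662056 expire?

Base term: filing date + 17 years → 12 December 2024.
Response Delay Deduction: −95 days → 8 September 2024.

2024-09-08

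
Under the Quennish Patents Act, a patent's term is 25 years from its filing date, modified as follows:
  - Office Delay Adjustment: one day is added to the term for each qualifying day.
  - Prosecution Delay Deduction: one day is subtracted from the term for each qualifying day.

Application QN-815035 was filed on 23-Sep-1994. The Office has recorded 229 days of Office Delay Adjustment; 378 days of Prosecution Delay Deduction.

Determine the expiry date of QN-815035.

2019-04-27

Base term: filing date + 25 years → 23 September 2019.
Office Delay Adjustment: +229 days → 9 May 2020.
Prosecution Delay Deduction: −378 days → 27 April 2019.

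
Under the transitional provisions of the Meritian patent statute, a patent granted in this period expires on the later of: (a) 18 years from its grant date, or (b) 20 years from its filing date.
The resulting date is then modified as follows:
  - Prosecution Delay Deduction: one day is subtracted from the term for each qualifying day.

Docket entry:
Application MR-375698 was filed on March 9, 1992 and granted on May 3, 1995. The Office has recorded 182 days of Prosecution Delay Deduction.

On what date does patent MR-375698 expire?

November 2, 2012

(a) grant + 18 years → 3 May 2013.
(b) filing + 20 years → 9 March 2012.
Later of the two: 3 May 2013.
Prosecution Delay Deduction: −182 days → 2 November 2012.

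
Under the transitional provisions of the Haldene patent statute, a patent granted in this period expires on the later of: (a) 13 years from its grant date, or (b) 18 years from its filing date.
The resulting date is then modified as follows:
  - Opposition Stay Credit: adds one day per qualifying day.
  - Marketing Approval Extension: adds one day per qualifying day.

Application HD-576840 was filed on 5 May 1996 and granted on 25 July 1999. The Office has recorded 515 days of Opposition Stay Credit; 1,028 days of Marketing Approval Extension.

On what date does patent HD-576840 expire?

2018-07-26

(a) grant + 13 years → 25 July 2012.
(b) filing + 18 years → 5 May 2014.
Later of the two: 5 May 2014.
Opposition Stay Credit: +515 days → 2 October 2015.
Marketing Approval Extension: +1028 days → 26 July 2018.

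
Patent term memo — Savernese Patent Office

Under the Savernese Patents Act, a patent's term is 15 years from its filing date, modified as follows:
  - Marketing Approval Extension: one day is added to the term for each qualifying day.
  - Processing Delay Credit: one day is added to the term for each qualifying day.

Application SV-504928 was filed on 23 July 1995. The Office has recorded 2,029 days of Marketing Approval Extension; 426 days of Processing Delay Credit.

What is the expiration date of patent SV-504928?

2017-04-12

Base term: filing date + 15 years → 23 July 2010.
Marketing Approval Extension: +2029 days → 11 February 2016.
Processing Delay Credit: +426 days → 12 April 2017.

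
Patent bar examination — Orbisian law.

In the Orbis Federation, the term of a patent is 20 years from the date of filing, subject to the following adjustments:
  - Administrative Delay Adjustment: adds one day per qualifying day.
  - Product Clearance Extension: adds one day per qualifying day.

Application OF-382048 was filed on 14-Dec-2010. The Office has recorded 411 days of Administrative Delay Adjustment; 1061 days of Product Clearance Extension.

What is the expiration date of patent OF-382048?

December 25, 2034

Base term: filing date + 20 years → 14 December 2030.
Administrative Delay Adjustment: +411 days → 29 January 2032.
Product Clearance Extension: +1061 days → 25 December 2034.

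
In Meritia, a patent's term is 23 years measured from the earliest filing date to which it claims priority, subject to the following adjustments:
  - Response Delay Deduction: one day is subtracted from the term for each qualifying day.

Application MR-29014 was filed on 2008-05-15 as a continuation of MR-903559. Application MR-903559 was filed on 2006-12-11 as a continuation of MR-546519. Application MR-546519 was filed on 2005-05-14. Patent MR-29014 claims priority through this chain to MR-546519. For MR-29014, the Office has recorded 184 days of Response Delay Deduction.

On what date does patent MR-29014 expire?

November 12, 2027

Earliest priority filing: 14 May 2005.
Base term: 14 May 2005 + 23 years → 14 May 2028.
Response Delay Deduction: −184 days → 12 November 2027.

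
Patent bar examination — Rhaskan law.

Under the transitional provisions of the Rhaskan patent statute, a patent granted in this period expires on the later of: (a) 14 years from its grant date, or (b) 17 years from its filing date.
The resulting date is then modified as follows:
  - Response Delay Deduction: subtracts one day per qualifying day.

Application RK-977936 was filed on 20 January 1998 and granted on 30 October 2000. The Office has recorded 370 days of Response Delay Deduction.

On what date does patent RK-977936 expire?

(a) grant + 14 years → 30 October 2014.
(b) filing + 17 years → 20 January 2015.
Later of the two: 20 January 2015.
Response Delay Deduction: −370 days → 15 January 2014.

January 15, 2014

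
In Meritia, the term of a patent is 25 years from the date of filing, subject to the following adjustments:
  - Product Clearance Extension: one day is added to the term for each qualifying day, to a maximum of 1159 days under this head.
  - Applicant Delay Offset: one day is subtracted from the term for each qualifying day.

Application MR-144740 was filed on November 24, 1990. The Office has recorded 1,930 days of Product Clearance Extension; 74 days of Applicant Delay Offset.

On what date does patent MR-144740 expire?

November 13, 2018

Base term: filing date + 25 years → 24 November 2015.
Product Clearance Extension: 1930 days claimed exceeds the 1159-day cap, so +1159 days → 26 January 2019.
Applicant Delay Offset: −74 days → 13 November 2018.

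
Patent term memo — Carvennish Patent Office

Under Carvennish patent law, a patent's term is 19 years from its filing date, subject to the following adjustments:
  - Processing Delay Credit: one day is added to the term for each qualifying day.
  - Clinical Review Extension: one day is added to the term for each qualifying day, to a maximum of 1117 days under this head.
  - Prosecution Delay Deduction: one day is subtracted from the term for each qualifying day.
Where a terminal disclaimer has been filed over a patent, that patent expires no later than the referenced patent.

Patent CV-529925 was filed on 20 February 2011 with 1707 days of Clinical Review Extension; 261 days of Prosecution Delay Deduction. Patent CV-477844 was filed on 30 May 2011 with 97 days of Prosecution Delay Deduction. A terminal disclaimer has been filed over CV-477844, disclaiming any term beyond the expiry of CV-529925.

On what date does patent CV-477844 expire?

2030-02-22

Natural term of CV-477844:
  Base: filing + 19 years → 30 May 2030.
  Prosecution Delay Deduction: −97 days → 22 February 2030.
Expiry of referenced patent CV-529925:
  Base: filing + 19 years → 20 February 2030.
  Clinical Review Extension: 1707 days claimed exceeds the 1117-day cap, so +1117 days → 13 March 2033.
  Prosecution Delay Deduction: −261 days → 25 June 2032.
Terminal disclaimer: CV-477844 expires on the earlier of 22 February 2030 and 25 June 2032.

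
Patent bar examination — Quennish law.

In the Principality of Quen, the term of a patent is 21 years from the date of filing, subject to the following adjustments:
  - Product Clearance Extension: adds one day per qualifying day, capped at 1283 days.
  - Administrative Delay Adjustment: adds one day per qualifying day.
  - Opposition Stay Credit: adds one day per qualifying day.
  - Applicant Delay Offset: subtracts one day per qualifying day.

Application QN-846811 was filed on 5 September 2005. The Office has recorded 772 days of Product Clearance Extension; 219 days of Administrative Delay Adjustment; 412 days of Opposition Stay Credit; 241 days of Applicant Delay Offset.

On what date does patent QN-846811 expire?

Base term: filing date + 21 years → 5 September 2026.
Product Clearance Extension: 772 days (within the 1283-day cap) → +772 days → 16 October 2028.
Administrative Delay Adjustment: +219 days → 23 May 2029.
Opposition Stay Credit: +412 days → 9 July 2030.
Applicant Delay Offset: −241 days → 10 November 2029.

2029-11-10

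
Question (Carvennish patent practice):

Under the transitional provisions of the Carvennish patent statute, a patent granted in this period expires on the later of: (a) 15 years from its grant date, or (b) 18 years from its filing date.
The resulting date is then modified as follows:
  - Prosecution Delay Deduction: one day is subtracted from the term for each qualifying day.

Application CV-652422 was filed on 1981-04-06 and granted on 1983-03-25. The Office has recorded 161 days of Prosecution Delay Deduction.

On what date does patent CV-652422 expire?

1998-10-27

(a) grant + 15 years → 25 March 1998.
(b) filing + 18 years → 6 April 1999.
Later of the two: 6 April 1999.
Prosecution Delay Deduction: −161 days → 27 October 1998.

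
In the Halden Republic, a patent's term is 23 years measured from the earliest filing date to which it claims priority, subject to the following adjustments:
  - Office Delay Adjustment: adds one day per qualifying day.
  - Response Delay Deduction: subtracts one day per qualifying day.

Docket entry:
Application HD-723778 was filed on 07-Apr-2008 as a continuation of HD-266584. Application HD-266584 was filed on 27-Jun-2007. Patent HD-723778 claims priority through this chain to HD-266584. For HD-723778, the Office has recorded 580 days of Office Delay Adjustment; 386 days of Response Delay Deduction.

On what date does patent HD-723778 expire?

2031-01-07

Earliest priority filing: 27 June 2007.
Base term: 27 June 2007 + 23 years → 27 June 2030.
Office Delay Adjustment: +580 days → 28 January 2032.
Response Delay Deduction: −386 days → 7 January 2031.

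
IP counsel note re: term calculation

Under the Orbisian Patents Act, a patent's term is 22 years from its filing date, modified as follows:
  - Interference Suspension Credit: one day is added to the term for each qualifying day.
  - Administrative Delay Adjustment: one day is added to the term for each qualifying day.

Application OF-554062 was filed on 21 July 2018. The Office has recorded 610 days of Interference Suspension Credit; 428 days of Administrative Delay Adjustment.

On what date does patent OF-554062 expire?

Base term: filing date + 22 years → 21 July 2040.
Interference Suspension Credit: +610 days → 23 March 2042.
Administrative Delay Adjustment: +428 days → 25 May 2043.

May 25, 2043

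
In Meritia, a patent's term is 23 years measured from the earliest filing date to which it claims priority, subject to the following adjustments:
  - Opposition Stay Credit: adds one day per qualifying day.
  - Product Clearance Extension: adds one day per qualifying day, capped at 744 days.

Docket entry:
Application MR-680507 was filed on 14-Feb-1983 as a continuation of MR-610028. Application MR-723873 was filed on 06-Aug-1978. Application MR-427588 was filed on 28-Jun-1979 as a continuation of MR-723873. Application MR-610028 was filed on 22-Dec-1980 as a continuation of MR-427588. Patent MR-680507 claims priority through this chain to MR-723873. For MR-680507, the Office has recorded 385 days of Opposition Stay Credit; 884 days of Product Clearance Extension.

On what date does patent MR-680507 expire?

Earliest priority filing: 6 August 1978.
Base term: 6 August 1978 + 23 years → 6 August 2001.
Opposition Stay Credit: +385 days → 26 August 2002.
Product Clearance Extension: 884 days claimed exceeds the 744-day cap, so +744 days → 8 September 2004.

2004-09-08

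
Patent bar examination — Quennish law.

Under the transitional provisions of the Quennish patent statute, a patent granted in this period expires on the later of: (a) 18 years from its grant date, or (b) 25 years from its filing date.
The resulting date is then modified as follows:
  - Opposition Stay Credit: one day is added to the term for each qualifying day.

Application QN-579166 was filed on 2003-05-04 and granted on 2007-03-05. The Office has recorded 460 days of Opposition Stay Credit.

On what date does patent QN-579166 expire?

(a) grant + 18 years → 5 March 2025.
(b) filing + 25 years → 4 May 2028.
Later of the two: 4 May 2028.
Opposition Stay Credit: +460 days → 7 August 2029.

2029-08-07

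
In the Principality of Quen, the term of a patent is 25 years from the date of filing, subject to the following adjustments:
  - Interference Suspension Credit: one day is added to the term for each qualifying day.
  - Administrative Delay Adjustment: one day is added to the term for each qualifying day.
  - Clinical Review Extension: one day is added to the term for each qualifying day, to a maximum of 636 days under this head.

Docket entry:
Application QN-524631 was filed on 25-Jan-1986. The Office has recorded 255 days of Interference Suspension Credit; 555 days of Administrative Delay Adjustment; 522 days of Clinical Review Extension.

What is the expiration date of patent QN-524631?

Base term: filing date + 25 years → 25 January 2011.
Interference Suspension Credit: +255 days → 7 October 2011.
Administrative Delay Adjustment: +555 days → 14 April 2013.
Clinical Review Extension: 522 days (within the 636-day cap) → +522 days → 18 September 2014.

2014-09-18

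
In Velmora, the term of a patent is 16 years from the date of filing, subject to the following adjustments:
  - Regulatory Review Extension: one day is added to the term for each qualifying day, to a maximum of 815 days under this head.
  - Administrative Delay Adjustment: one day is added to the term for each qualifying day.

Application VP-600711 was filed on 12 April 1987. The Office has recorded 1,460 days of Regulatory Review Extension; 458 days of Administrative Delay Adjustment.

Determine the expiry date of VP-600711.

October 6, 2006

Base term: filing date + 16 years → 12 April 2003.
Regulatory Review Extension: 1460 days claimed exceeds the 815-day cap, so +815 days → 5 July 2005.
Administrative Delay Adjustment: +458 days → 6 October 2006.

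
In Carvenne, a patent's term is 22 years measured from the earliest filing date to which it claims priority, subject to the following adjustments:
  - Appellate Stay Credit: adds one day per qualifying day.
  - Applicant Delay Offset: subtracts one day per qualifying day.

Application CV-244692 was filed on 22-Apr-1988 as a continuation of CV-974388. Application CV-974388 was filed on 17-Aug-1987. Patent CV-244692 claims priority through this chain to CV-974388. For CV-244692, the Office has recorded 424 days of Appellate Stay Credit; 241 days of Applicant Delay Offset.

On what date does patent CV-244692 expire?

Earliest priority filing: 17 August 1987.
Base term: 17 August 1987 + 22 years → 17 August 2009.
Appellate Stay Credit: +424 days → 15 October 2010.
Applicant Delay Offset: −241 days → 16 February 2010.

2010-02-16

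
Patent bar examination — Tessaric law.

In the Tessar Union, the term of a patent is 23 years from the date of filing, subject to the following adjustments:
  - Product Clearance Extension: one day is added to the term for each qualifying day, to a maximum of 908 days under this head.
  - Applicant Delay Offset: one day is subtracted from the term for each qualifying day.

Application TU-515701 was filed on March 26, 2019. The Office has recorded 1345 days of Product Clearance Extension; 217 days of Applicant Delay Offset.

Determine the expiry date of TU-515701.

February 15, 2044

Base term: filing date + 23 years → 26 March 2042.
Product Clearance Extension: 1345 days claimed exceeds the 908-day cap, so +908 days → 19 September 2044.
Applicant Delay Offset: −217 days → 15 February 2044.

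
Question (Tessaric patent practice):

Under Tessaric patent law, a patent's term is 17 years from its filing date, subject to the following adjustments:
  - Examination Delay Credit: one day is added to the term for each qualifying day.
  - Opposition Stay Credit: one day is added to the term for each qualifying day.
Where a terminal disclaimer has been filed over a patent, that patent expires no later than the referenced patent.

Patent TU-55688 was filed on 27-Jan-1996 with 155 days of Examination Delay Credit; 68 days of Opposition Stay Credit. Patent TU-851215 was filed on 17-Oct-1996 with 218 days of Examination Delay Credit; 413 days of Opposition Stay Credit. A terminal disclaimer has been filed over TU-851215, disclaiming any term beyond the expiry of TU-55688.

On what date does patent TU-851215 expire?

Natural term of TU-851215:
  Base: filing + 17 years → 17 October 2013.
  Examination Delay Credit: +218 days → 23 May 2014.
  Opposition Stay Credit: +413 days → 10 July 2015.
Expiry of referenced patent TU-55688:
  Base: filing + 17 years → 27 January 2013.
  Examination Delay Credit: +155 days → 1 July 2013.
  Opposition Stay Credit: +68 days → 7 September 2013.
Terminal disclaimer: TU-851215 expires on the earlier of 10 July 2015 and 7 September 2013.

September 7, 2013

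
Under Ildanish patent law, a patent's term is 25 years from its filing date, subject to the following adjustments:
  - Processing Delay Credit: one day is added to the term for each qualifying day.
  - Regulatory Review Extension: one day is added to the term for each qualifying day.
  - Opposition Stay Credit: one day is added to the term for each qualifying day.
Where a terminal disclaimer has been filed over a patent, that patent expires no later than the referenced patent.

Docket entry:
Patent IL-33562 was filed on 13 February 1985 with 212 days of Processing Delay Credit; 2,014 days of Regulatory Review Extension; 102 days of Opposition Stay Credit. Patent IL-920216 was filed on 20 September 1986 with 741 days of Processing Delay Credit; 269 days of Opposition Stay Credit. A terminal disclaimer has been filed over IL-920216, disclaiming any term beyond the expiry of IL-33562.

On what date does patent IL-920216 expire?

Natural term of IL-920216:
  Base: filing + 25 years → 20 September 2011.
  Processing Delay Credit: +741 days → 30 September 2013.
  Opposition Stay Credit: +269 days → 26 June 2014.
Expiry of referenced patent IL-33562:
  Base: filing + 25 years → 13 February 2010.
  Processing Delay Credit: +212 days → 13 September 2010.
  Regulatory Review Extension: +2014 days → 19 March 2016.
  Opposition Stay Credit: +102 days → 29 June 2016.
Terminal disclaimer: IL-920216 expires on the earlier of 26 June 2014 and 29 June 2016.

June 26, 2014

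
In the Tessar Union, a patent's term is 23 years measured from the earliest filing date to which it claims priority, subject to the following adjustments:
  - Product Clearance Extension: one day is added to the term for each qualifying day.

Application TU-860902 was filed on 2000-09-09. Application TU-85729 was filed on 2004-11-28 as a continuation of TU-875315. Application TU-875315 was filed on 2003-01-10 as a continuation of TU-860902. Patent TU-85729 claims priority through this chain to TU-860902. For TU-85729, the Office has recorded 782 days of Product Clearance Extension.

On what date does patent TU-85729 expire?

Earliest priority filing: 9 September 2000.
Base term: 9 September 2000 + 23 years → 9 September 2023.
Product Clearance Extension: +782 days → 30 October 2025.

2025-10-30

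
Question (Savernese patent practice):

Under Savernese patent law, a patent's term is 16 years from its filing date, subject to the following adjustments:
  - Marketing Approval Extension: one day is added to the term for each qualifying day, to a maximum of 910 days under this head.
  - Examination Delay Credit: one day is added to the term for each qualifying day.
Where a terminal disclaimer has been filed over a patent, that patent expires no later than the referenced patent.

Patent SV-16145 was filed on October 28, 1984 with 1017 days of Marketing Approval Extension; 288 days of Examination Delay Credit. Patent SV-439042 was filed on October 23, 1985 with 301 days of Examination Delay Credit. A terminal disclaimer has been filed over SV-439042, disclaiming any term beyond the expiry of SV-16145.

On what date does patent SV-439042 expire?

2002-08-20

Natural term of SV-439042:
  Base: filing + 16 years → 23 October 2001.
  Examination Delay Credit: +301 days → 20 August 2002.
Expiry of referenced patent SV-16145:
  Base: filing + 16 years → 28 October 2000.
  Marketing Approval Extension: 1017 days claimed exceeds the 910-day cap, so +910 days → 26 April 2003.
  Examination Delay Credit: +288 days → 8 February 2004.
Terminal disclaimer: SV-439042 expires on the earlier of 20 August 2002 and 8 February 2004.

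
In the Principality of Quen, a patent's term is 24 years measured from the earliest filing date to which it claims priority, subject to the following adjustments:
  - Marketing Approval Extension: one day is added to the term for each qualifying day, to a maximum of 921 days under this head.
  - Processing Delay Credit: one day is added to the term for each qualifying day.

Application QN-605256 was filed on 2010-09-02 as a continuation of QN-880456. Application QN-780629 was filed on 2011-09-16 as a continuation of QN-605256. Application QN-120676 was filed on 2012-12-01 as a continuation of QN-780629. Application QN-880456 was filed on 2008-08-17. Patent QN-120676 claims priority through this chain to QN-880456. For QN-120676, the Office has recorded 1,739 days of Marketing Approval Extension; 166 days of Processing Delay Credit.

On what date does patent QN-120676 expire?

2035-08-09

Earliest priority filing: 17 August 2008.
Base term: 17 August 2008 + 24 years → 17 August 2032.
Marketing Approval Extension: 1739 days claimed exceeds the 921-day cap, so +921 days → 24 February 2035.
Processing Delay Credit: +166 days → 9 August 2035.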